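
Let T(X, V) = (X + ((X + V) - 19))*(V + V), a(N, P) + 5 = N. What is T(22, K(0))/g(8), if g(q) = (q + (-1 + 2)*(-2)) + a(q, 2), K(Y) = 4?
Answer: 232/9 ≈ 25.778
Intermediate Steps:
a(N, P) = -5 + N
g(q) = -7 + 2*q (g(q) = (q + (-1 + 2)*(-2)) + (-5 + q) = (q + 1*(-2)) + (-5 + q) = (q - 2) + (-5 + q) = (-2 + q) + (-5 + q) = -7 + 2*q)
T(X, V) = 2*V*(-19 + V + 2*X) (T(X, V) = (X + ((V + X) - 19))*(2*V) = (X + (-19 + V + X))*(2*V) = (-19 + V + 2*X)*(2*V) = 2*V*(-19 + V + 2*X))
T(22, K(0))/g(8) = (2*4*(-19 + 4 + 2*22))/(-7 + 2*8) = (2*4*(-19 + 4 + 44))/(-7 + 16) = (2*4*29)/9 = 232*(1/9) = 232/9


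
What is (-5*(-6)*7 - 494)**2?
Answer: 80656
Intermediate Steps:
(-5*(-6)*7 - 494)**2 = (30*7 - 494)**2 = (210 - 494)**2 = (-284)**2 = 80656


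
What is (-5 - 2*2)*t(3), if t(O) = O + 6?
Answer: -81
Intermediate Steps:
t(O) = 6 + O
(-5 - 2*2)*t(3) = (-5 - 2*2)*(6 + 3) = (-5 - 4)*9 = -9*9 = -81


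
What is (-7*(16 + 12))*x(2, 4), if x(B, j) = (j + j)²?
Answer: -12544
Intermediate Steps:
x(B, j) = 4*j² (x(B, j) = (2*j)² = 4*j²)
(-7*(16 + 12))*x(2, 4) = (-7*(16 + 12))*(4*4²) = (-7*28)*(4*16) = -196*64 = -12544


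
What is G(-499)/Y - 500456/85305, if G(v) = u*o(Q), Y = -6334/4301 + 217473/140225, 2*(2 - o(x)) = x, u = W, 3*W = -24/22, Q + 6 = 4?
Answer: -197460044/9964695 ≈ -19.816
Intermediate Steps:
Q = -2 (Q = -6 + 4 = -2)
W = -4/11 (W = (-24/22)/3 = (-24*1/22)/3 = (1/3)*(-12/11) = -4/11 ≈ -0.36364)
u = -4/11 ≈ -0.36364
o(x) = 2 - x/2
Y = 664313/8494475 (Y = -6334*1/4301 + 217473*(1/140225) = -6334/4301 + 3063/1975 = 664313/8494475 ≈ 0.078205)
G(v) = -12/11 (G(v) = -4*(2 - 1/2*(-2))/11 = -4*(2 + 1)/11 = -4/11*3 = -12/11)
G(-499)/Y - 500456/85305 = -12/(11*664313/8494475) - 500456/85305 = -12/11*8494475/664313 - 500456*1/85305 = -9266700/664313 - 88/15 = -197460044/9964695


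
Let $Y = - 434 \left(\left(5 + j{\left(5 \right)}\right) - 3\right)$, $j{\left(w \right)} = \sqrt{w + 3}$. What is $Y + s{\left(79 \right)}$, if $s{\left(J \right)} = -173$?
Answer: $-1041 - 868 \sqrt{2} \approx -2268.5$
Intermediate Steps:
$j{\left(w \right)} = \sqrt{3 + w}$
$Y = -868 - 868 \sqrt{2}$ ($Y = - 434 \left(\left(5 + \sqrt{3 + 5}\right) - 3\right) = - 434 \left(\left(5 + \sqrt{8}\right) - 3\right) = - 434 \left(\left(5 + 2 \sqrt{2}\right) - 3\right) = - 434 \left(2 + 2 \sqrt{2}\right) = -868 - 868 \sqrt{2} \approx -2095.5$)
$Y + s{\left(79 \right)} = \left(-868 - 868 \sqrt{2}\right) - 173 = -1041 - 868 \sqrt{2}$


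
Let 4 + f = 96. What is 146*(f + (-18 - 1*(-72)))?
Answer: 21316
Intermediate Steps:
f = 92 (f = -4 + 96 = 92)
146*(f + (-18 - 1*(-72))) = 146*(92 + (-18 - 1*(-72))) = 146*(92 + (-18 + 72)) = 146*(92 + 54) = 146*146 = 21316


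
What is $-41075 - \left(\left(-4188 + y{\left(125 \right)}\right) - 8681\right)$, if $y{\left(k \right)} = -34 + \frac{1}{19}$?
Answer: $- \frac{535269}{19} \approx -28172.0$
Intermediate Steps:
$y{\left(k \right)} = - \frac{645}{19}$ ($y{\left(k \right)} = -34 + \frac{1}{19} = - \frac{645}{19}$)
$-41075 - \left(\left(-4188 + y{\left(125 \right)}\right) - 8681\right) = -41075 - \left(\left(-4188 - \frac{645}{19}\right) - 8681\right) = -41075 - \left(- \frac{80217}{19} - 8681\right) = -41075 - - \frac{245156}{19} = -41075 + \frac{245156}{19} = - \frac{535269}{19}$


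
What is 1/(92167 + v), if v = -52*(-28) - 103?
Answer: 1/93520 ≈ 1.0693e-5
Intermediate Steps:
v = 1353 (v = 1456 - 103 = 1353)
1/(92167 + v) = 1/(92167 + 1353) = 1/93520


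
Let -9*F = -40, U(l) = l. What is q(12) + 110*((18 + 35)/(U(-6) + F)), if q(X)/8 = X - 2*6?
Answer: -26235/7 ≈ -3747.9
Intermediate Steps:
F = 40/9 (F = -1/9*(-40) = 40/9 ≈ 4.4444)
q(X) = -96 + 8*X (q(X) = 8*(X - 2*6) = 8*(X - 12) = 8*(-12 + X) = -96 + 8*X)
q(12) + 110*((18 + 35)/(U(-6) + F)) = (-96 + 8*12) + 110*((18 + 35)/(-6 + 40/9)) = (-96 + 96) + 110*(53/(-14/9)) = 0 + 110*(53*(-9/14)) = 0 + 110*(-477/14) = 0 - 26235/7 = -26235/7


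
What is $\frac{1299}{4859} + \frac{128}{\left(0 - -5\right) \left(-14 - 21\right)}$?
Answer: $- \frac{394627}{850325} \approx -0.46409$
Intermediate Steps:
$\frac{1299}{4859} + \frac{128}{\left(0 - -5\right) \left(-14 - 21\right)} = 1299 \cdot \frac{1}{4859} + \frac{128}{\left(0 + 5\right) \left(-35\right)} = \frac{1299}{4859} + \frac{128}{5 \left(-35\right)} = \frac{1299}{4859} + \frac{128}{-175} = \frac{1299}{4859} + 128 \left(- \frac{1}{175}\right) = \frac{1299}{4859} - \frac{128}{175} = - \frac{394627}{850325}$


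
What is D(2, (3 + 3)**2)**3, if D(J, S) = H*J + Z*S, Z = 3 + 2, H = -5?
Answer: 4913000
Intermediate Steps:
Z = 5
D(J, S) = -5*J + 5*S
D(2, (3 + 3)**2)**3 = (-5*2 + 5*(3 + 3)**2)**3 = (-10 + 5*6**2)**3 = (-10 + 5*36)**3 = (-10 + 180)**3 = 170**3 = 4913000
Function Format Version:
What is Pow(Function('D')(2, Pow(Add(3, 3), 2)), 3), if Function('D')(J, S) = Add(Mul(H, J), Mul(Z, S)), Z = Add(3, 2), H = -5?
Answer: 4913000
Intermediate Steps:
Z = 5
Function('D')(J, S) = Add(Mul(-5, J), Mul(5, S))
Pow(Function('D')(2, Pow(Add(3, 3), 2)), 3) = Pow(Add(Mul(-5, 2), Mul(5, Pow(Add(3, 3), 2))), 3) = Pow(Add(-10, Mul(5, Pow(6, 2))), 3) = Pow(Add(-10, Mul(5, 36)), 3) = Pow(Add(-10, 180), 3) = Pow(170, 3) = 4913000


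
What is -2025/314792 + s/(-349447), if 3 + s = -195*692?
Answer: 41771346681/110003120024 ≈ 0.37973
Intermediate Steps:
s = -134943 (s = -3 - 195*692 = -3 - 134940 = -134943)
-2025/314792 + s/(-349447) = -2025/314792 - 134943/(-349447) = -2025*1/314792 - 134943*(-1/349447) = -2025/314792 + 134943/349447 = 41771346681/110003120024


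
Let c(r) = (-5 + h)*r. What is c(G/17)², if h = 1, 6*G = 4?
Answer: 64/2601 ≈ 0.024606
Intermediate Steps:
G = ⅔ (G = (⅙)*4 = ⅔ ≈ 0.66667)
c(r) = -4*r (c(r) = (-5 + 1)*r = -4*r)
c(G/17)² = (-8/(3*17))² = (-4*2/51)² = (-8/51)² = 64/2601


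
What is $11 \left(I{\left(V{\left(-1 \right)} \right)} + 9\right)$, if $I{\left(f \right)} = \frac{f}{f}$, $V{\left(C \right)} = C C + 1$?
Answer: $110$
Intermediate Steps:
$V{\left(C \right)} = 1 + C^{2}$ ($V{\left(C \right)} = C^{2} + 1 = 1 + C^{2}$)
$I{\left(f \right)} = 1$
$11 \left(I{\left(V{\left(-1 \right)} \right)} + 9\right) = 11 \left(1 + 9\right) = 11 \cdot 10 = 110$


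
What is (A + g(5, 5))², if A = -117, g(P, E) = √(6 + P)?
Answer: (117 - √11)² ≈ 12924.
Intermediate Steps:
(A + g(5, 5))² = (-117 + √(6 + 5))² = (-117 + √11)²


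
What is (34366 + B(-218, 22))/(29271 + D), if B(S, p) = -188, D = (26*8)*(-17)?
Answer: 34178/25735 ≈ 1.3281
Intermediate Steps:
D = -3536 (D = 208*(-17) = -3536)
(34366 + B(-218, 22))/(29271 + D) = (34366 - 188)/(29271 - 3536) = 34178/25735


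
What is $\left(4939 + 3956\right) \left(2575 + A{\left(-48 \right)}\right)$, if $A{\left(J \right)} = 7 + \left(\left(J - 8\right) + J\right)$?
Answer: $22041810$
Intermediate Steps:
$A{\left(J \right)} = -1 + 2 J$ ($A{\left(J \right)} = 7 + \left(\left(-8 + J\right) + J\right) = 7 + \left(-8 + 2 J\right) = -1 + 2 J$)
$\left(4939 + 3956\right) \left(2575 + A{\left(-48 \right)}\right) = \left(4939 + 3956\right) \left(2575 + \left(-1 + 2 \left(-48\right)\right)\right) = 8895 \left(2575 - 97\right) = 8895 \cdot 2478 = 22041810$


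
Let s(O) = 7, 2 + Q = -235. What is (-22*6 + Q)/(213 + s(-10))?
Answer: -369/220 ≈ -1.6773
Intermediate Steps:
Q = -237 (Q = -2 - 235 = -237)
(-22*6 + Q)/(213 + s(-10)) = (-22*6 - 237)/(213 + 7) = (-132 - 237)/220 = -369*1/220 = -369/220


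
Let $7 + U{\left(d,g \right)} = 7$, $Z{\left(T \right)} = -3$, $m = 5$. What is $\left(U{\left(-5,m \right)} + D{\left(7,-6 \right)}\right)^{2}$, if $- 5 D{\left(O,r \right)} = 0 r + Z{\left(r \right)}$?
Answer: $\frac{9}{25} \approx 0.36$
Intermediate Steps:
$U{\left(d,g \right)} = 0$ ($U{\left(d,g \right)} = -7 + 7 = 0$)
$D{\left(O,r \right)} = \frac{3}{5}$ ($D{\left(O,r \right)} = - \frac{0 r - 3}{5} = - \frac{0 - 3}{5} = \left(- \frac{1}{5}\right) \left(-3\right) = \frac{3}{5}$)
$\left(U{\left(-5,m \right)} + D{\left(7,-6 \right)}\right)^{2} = \left(0 + \frac{3}{5}\right)^{2} = \left(\frac{3}{5}\right)^{2} = \frac{9}{25}$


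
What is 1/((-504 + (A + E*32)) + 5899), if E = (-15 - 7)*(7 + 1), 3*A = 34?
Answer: -3/677 ≈ -0.0044313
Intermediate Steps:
A = 34/3 (A = (⅓)*34 = 34/3 ≈ 11.333)
E = -176 (E = -22*8 = -176)
1/((-504 + (A + E*32)) + 5899) = 1/((-504 + (34/3 - 176*32)) + 5899) = 1/((-504 + (34/3 - 5632)) + 5899) = 1/((-504 - 16862/3) + 5899) = 1/(-18374/3 + 5899) = 1/(-677/3) = -3/677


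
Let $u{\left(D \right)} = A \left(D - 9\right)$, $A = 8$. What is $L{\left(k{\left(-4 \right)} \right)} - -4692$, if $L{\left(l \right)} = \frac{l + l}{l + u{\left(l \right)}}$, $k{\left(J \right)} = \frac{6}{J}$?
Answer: $\frac{267446}{57} \approx 4692.0$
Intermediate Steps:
$u{\left(D \right)} = -72 + 8 D$ ($u{\left(D \right)} = 8 \left(D - 9\right) = 8 \left(-9 + D\right) = -72 + 8 D$)
$L{\left(l \right)} = \frac{2 l}{-72 + 9 l}$ ($L{\left(l \right)} = \frac{l + l}{l + \left(-72 + 8 l\right)} = \frac{2 l}{-72 + 9 l}$)
$L{\left(k{\left(-4 \right)} \right)} - -4692 = \frac{2 \frac{6}{-4}}{9 \left(-8 + \frac{6}{-4}\right)} - -4692 = \frac{2 \cdot 6 \left(- \frac{1}{4}\right)}{9 \left(-8 + 6 \left(- \frac{1}{4}\right)\right)} + 4692 = \frac{2}{9} \left(- \frac{3}{2}\right) \frac{1}{-8 - \frac{3}{2}} + 4692 = \frac{2}{9} \left(- \frac{3}{2}\right) \frac{1}{- \frac{19}{2}} + 4692 = \frac{2}{9} \left(- \frac{3}{2}\right) \left(- \frac{2}{19}\right) + 4692 = \frac{2}{57} + 4692 = \frac{267446}{57}$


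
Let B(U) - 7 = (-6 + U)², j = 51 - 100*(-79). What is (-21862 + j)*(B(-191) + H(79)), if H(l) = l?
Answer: -541068345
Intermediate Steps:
j = 7951 (j = 51 + 7900 = 7951)
B(U) = 7 + (-6 + U)²
(-21862 + j)*(B(-191) + H(79)) = (-21862 + 7951)*((7 + (-6 - 191)²) + 79) = -13911*((7 + (-197)²) + 79) = -13911*((7 + 38809) + 79) = -13911*(38816 + 79) = -13911*38895 = -541068345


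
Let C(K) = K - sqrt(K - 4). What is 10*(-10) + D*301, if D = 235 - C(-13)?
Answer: 74548 + 301*I*sqrt(17) ≈ 74548.0 + 1241.1*I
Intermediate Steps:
C(K) = K - sqrt(-4 + K)
D = 248 + I*sqrt(17) (D = 235 - (-13 - sqrt(-4 - 13)) = 235 - (-13 - sqrt(-17)) = 235 - (-13 - I*sqrt(17)) = 235 + (13 + I*sqrt(17)) = 248 + I*sqrt(17) ≈ 248.0 + 4.1231*I)
10*(-10) + D*301 = 10*(-10) + (248 + I*sqrt(17))*301 = -100 + (74648 + 301*I*sqrt(17)) = 74548 + 301*I*sqrt(17)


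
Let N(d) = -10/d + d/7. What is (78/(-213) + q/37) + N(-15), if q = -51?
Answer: -177680/55167 ≈ -3.2208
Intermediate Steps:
N(d) = -10/d + d/7 (N(d) = -10/d + d*(⅐) = -10/d + d/7)
(78/(-213) + q/37) + N(-15) = (78/(-213) - 51/37) + (-10/(-15) + (⅐)*(-15)) = (78*(-1/213) - 51*1/37) + (-10*(-1/15) - 15/7) = (-26/71 - 51/37) + (⅔ - 15/7) = -4583/2627 - 31/21 = -177680/55167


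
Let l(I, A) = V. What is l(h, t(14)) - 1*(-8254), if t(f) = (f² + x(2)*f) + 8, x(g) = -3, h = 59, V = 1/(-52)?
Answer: 429207/52 ≈ 8254.0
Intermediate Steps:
V = -1/52 ≈ -0.019231
t(f) = 8 + f² - 3*f (t(f) = (f² - 3*f) + 8 = 8 + f² - 3*f)
l(I, A) = -1/52
l(h, t(14)) - 1*(-8254) = -1/52 - 1*(-8254) = -1/52 + 8254 = 429207/52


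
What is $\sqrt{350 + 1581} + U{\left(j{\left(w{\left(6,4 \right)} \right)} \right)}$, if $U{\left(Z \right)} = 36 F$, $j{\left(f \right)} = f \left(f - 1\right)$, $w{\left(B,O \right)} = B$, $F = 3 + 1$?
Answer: $144 + \sqrt{1931} \approx 187.94$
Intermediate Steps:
$F = 4$
$j{\left(f \right)} = f \left(-1 + f\right)$
$U{\left(Z \right)} = 144$ ($U{\left(Z \right)} = 36 \cdot 4 = 144$)
$\sqrt{350 + 1581} + U{\left(j{\left(w{\left(6,4 \right)} \right)} \right)} = \sqrt{350 + 1581} + 144 = \sqrt{1931} + 144 = 144 + \sqrt{1931}$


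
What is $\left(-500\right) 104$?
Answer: $-52000$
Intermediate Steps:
$\left(-500\right) 104 = -52000$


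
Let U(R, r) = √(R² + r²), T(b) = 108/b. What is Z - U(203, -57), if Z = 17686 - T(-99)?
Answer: 194558/11 - √44458 ≈ 17476.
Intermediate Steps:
Z = 194558/11 (Z = 17686 - 108/(-99) = 17686 - 108*(-1)/99 = 17686 - 1*(-12/11) = 17686 + 12/11 = 194558/11 ≈ 17687.)
Z - U(203, -57) = 194558/11 - √(203² + (-57)²) = 194558/11 - √(41209 + 3249) = 194558/11 - √44458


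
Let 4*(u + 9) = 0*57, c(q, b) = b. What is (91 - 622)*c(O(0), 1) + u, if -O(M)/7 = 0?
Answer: -540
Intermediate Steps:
O(M) = 0 (O(M) = -7*0 = 0)
u = -9 (u = -9 + (0*57)/4 = -9 + (1/4)*0 = -9 + 0 = -9)
(91 - 622)*c(O(0), 1) + u = (91 - 622)*1 - 9 = -531*1 - 9 = -531 - 9 = -540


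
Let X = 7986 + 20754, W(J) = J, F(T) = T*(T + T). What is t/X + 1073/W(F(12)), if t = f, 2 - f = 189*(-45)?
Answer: 2774003/689760 ≈ 4.0217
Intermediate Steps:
F(T) = 2*T**2 (F(T) = T*(2*T) = 2*T**2)
X = 28740
f = 8507 (f = 2 - 189*(-45) = 2 - 1*(-8505) = 2 + 8505 = 8507)
t = 8507
t/X + 1073/W(F(12)) = 8507/28740 + 1073/((2*12**2)) = 8507*(1/28740) + 1073/((2*144)) = 8507/28740 + 1073/288 = 2774003/689760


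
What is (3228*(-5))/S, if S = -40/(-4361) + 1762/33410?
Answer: -1175807150700/4510241 ≈ -2.6070e+5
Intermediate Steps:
S = 4510241/72850505 (S = -40*(-1/4361) + 1762*(1/33410) = 40/4361 + 881/16705 = 4510241/72850505 ≈ 0.061911)
(3228*(-5))/S = (3228*(-5))/(4510241/72850505) = -16140*72850505/4510241 = -1175807150700/4510241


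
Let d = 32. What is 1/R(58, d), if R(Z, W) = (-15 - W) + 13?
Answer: -1/34 ≈ -0.029412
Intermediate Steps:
R(Z, W) = -2 - W
1/R(58, d) = 1/(-2 - 1*32) = 1/(-2 - 32) = 1/(-34) = -1/34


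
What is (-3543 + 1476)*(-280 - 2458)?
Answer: 5659446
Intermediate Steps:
(-3543 + 1476)*(-280 - 2458) = -2067*(-2738) = 5659446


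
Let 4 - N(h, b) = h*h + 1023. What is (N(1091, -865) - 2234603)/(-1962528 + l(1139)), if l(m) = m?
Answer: 3425903/1961389 ≈ 1.7467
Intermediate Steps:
N(h, b) = -1019 - h² (N(h, b) = 4 - (h*h + 1023) = 4 - (h² + 1023) = 4 - (1023 + h²) = 4 + (-1023 - h²) = -1019 - h²)
(N(1091, -865) - 2234603)/(-1962528 + l(1139)) = ((-1019 - 1*1091²) - 2234603)/(-1962528 + 1139) = ((-1019 - 1*1190281) - 2234603)/(-1961389) = ((-1019 - 1190281) - 2234603)*(-1/1961389) = (-1191300 - 2234603)*(-1/1961389) = -3425903*(-1/1961389) = 3425903/1961389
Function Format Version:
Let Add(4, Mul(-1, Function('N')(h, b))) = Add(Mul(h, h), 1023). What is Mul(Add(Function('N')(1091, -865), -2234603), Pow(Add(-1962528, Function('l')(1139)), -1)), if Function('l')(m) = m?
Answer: Rational(3425903, 1961389) ≈ 1.7467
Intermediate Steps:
Function('N')(h, b) = Add(-1019, Mul(-1, Pow(h, 2))) (Function('N')(h, b) = Add(4, Mul(-1, Add(Mul(h, h), 1023))) = Add(4, Mul(-1, Add(Pow(h, 2), 1023))) = Add(4, Mul(-1, Add(1023, Pow(h, 2)))) = Add(4, Add(-1023, Mul(-1, Pow(h, 2)))) = Add(-1019, Mul(-1, Pow(h, 2))))
Mul(Add(Function('N')(1091, -865), -2234603), Pow(Add(-1962528, Function('l')(1139)), -1)) = Mul(Add(Add(-1019, Mul(-1, Pow(1091, 2))), -2234603), Pow(Add(-1962528, 1139), -1)) = Mul(Add(Add(-1019, Mul(-1, 1190281)), -2234603), Pow(-1961389, -1)) = Mul(Add(Add(-1019, -1190281), -2234603), Rational(-1, 1961389)) = Mul(Add(-1191300, -2234603), Rational(-1, 1961389)) = Mul(-3425903, Rational(-1, 1961389)) = Rational(3425903, 1961389)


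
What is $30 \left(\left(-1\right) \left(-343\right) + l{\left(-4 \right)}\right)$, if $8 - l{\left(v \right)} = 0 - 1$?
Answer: $10560$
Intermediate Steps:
$l{\left(v \right)} = 9$ ($l{\left(v \right)} = 8 - \left(0 - 1\right) = 8 - -1 = 8 + 1 = 9$)
$30 \left(\left(-1\right) \left(-343\right) + l{\left(-4 \right)}\right) = 30 \left(\left(-1\right) \left(-343\right) + 9\right) = 30 \left(343 + 9\right) = 30 \cdot 352 = 10560$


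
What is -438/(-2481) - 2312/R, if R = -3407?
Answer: 2409446/2817589 ≈ 0.85514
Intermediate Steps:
-438/(-2481) - 2312/R = -438/(-2481) - 2312/(-3407) = -438*(-1/2481) - 2312*(-1/3407) = 146/827 + 2312/3407 = 2409446/2817589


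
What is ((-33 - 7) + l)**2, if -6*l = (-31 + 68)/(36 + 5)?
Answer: 97555129/60516 ≈ 1612.1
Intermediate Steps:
l = -37/246 (l = -(-31 + 68)/(6*(36 + 5)) = -37/(6*41) = -1/6*37/41 = -37/246 ≈ -0.15041)
((-33 - 7) + l)**2 = ((-33 - 7) - 37/246)**2 = (-40 - 37/246)**2 = (-9877/246)**2 = 97555129/60516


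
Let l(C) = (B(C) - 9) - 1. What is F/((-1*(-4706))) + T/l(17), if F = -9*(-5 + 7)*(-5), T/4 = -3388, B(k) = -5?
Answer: 31888531/35295 ≈ 903.49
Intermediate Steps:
T = -13552 (T = 4*(-3388) = -13552)
l(C) = -15 (l(C) = (-5 - 9) - 1 = -14 - 1 = -15)
F = 90 (F = -9*2*(-5) = -18*(-5) = 90)
F/((-1*(-4706))) + T/l(17) = 90/((-1*(-4706))) - 13552/(-15) = 90/4706 - 13552*(-1/15) = 90*(1/4706) + 13552/15 = 45/2353 + 13552/15 = 31888531/35295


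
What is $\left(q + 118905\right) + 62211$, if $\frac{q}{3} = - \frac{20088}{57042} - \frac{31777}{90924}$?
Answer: $\frac{17395274581535}{96046052} \approx 1.8111 \cdot 10^{5}$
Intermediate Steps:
$q = - \frac{202172497}{96046052}$ ($q = 3 \left(- \frac{20088}{57042} - \frac{31777}{90924}\right) = 3 \left(\left(-20088\right) \frac{1}{57042} - \frac{31777}{90924}\right) = 3 \left(- \frac{1116}{3169} - \frac{31777}{90924}\right) = 3 \left(- \frac{202172497}{288138156}\right) = - \frac{202172497}{96046052} \approx -2.105$)
$\left(q + 118905\right) + 62211 = \left(- \frac{202172497}{96046052} + 118905\right) + 62211 = \frac{11420153640563}{96046052} + 62211 = \frac{17395274581535}{96046052}$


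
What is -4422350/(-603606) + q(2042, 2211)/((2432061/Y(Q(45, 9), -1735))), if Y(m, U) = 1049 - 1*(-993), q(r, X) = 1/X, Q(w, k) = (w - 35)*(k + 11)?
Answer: 3963374304421717/540960436509471 ≈ 7.3266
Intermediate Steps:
Q(w, k) = (-35 + w)*(11 + k)
Y(m, U) = 2042 (Y(m, U) = 1049 + 993 = 2042)
-4422350/(-603606) + q(2042, 2211)/((2432061/Y(Q(45, 9), -1735))) = -4422350/(-603606) + 1/(2211*((2432061/2042))) = -4422350*(-1/603606) + 1/(2211*((2432061*(1/2042)))) = 2211175/301803 + 1/(2211*(2432061/2042)) = 2211175/301803 + (1/2211)*(2042/2432061) = 2211175/301803 + 2042/5377286871 = 3963374304421717/540960436509471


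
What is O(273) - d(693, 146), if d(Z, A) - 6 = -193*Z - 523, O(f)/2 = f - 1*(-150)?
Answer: 135112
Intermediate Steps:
O(f) = 300 + 2*f (O(f) = 2*(f - 1*(-150)) = 2*(f + 150) = 2*(150 + f) = 300 + 2*f)
d(Z, A) = -517 - 193*Z (d(Z, A) = 6 + (-193*Z - 523) = 6 + (-523 - 193*Z) = -517 - 193*Z)
O(273) - d(693, 146) = (300 + 2*273) - (-517 - 193*693) = (300 + 546) - (-517 - 133749) = 846 - 1*(-134266) = 846 + 134266 = 135112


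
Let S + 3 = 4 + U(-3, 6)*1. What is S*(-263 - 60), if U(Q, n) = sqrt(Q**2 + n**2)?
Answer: -323 - 969*sqrt(5) ≈ -2489.8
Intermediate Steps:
S = 1 + 3*sqrt(5) (S = -3 + (4 + sqrt((-3)**2 + 6**2)*1) = -3 + (4 + sqrt(9 + 36)*1) = -3 + (4 + sqrt(45)*1) = -3 + (4 + (3*sqrt(5))*1) = -3 + (4 + 3*sqrt(5)) = 1 + 3*sqrt(5) ≈ 7.7082)
S*(-263 - 60) = (1 + 3*sqrt(5))*(-263 - 60) = (1 + 3*sqrt(5))*(-323) = -323 - 969*sqrt(5)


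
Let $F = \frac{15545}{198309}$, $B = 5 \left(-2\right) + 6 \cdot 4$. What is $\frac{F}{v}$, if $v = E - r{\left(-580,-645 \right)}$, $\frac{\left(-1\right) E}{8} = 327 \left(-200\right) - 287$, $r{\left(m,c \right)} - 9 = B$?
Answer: $\frac{15545}{104206025157} \approx 1.4918 \cdot 10^{-7}$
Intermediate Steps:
$B = 14$ ($B = -10 + 24 = 14$)
$r{\left(m,c \right)} = 23$ ($r{\left(m,c \right)} = 9 + 14 = 23$)
$E = 525496$ ($E = - 8 \left(327 \left(-200\right) - 287\right) = - 8 \left(-65400 - 287\right) = \left(-8\right) \left(-65687\right) = 525496$)
$F = \frac{15545}{198309}$ ($F = 15545 \cdot \frac{1}{198309} = \frac{15545}{198309} \approx 0.078388$)
$v = 525473$ ($v = 525496 - 23 = 525473$)
$\frac{F}{v} = \frac{15545}{198309 \cdot 525473} = \frac{15545}{198309} \cdot \frac{1}{525473} = \frac{15545}{104206025157}$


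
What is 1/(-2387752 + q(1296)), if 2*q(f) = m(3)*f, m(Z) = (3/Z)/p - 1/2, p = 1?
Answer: -1/2387428 ≈ -4.1886e-7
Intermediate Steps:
m(Z) = -1/2 + 3/Z (m(Z) = (3/Z)/1 - 1/2 = (3/Z)*1 - 1*1/2 = 3/Z - 1/2 = -1/2 + 3/Z)
q(f) = f/4 (q(f) = (((1/2)*(6 - 1*3)/3)*f)/2 = (((1/2)*(1/3)*(6 - 3))*f)/2 = (((1/2)*(1/3)*3)*f)/2 = (f/2)/2 = f/4)
1/(-2387752 + q(1296)) = 1/(-2387752 + (1/4)*1296) = 1/(-2387752 + 324) = 1/(-2387428) = -1/2387428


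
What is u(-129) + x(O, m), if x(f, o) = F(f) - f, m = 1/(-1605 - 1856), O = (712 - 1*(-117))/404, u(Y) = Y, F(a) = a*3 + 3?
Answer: -24623/202 ≈ -121.90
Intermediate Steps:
F(a) = 3 + 3*a (F(a) = 3*a + 3 = 3 + 3*a)
O = 829/404 (O = (712 + 117)*(1/404) = 829*(1/404) = 829/404 ≈ 2.0520)
m = -1/3461 (m = 1/(-3461) = -1/3461 ≈ -0.00028893)
x(f, o) = 3 + 2*f (x(f, o) = (3 + 3*f) - f = 3 + 2*f)
u(-129) + x(O, m) = -129 + (3 + 2*(829/404)) = -129 + (3 + 829/202) = -129 + 1435/202 = -24623/202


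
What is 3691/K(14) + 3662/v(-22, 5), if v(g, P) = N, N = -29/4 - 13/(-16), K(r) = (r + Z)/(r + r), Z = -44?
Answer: -6201302/1545 ≈ -4013.8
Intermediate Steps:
K(r) = (-44 + r)/(2*r) (K(r) = (r - 44)/(r + r) = (-44 + r)/((2*r)) = (-44 + r)*(1/(2*r)) = (-44 + r)/(2*r))
N = -103/16 (N = -29*¼ - 13*(-1/16) = -29/4 + 13/16 = -103/16 ≈ -6.4375)
v(g, P) = -103/16
3691/K(14) + 3662/v(-22, 5) = 3691/(((½)*(-44 + 14)/14)) + 3662/(-103/16) = 3691/(((½)*(1/14)*(-30))) + 3662*(-16/103) = 3691/(-15/14) - 58592/103 = 3691*(-14/15) - 58592/103 = -51674/15 - 58592/103 = -6201302/1545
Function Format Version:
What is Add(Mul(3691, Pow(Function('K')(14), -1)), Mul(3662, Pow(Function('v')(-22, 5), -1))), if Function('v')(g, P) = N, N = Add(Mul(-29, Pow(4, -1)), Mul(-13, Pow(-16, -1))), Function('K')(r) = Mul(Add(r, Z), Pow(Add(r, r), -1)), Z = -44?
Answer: Rational(-6201302, 1545) ≈ -4013.8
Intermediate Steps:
Function('K')(r) = Mul(Rational(1, 2), Pow(r, -1), Add(-44, r)) (Function('K')(r) = Mul(Add(r, -44), Pow(Add(r, r), -1)) = Mul(Add(-44, r), Pow(Mul(2, r), -1)) = Mul(Add(-44, r), Mul(Rational(1, 2), Pow(r, -1))) = Mul(Rational(1, 2), Pow(r, -1), Add(-44, r)))
N = Rational(-103, 16) (N = Add(Mul(-29, Rational(1, 4)), Mul(-13, Rational(-1, 16))) = Add(Rational(-29, 4), Rational(13, 16)) = Rational(-103, 16) ≈ -6.4375)
Function('v')(g, P) = Rational(-103, 16)
Add(Mul(3691, Pow(Function('K')(14), -1)), Mul(3662, Pow(Function('v')(-22, 5), -1))) = Add(Mul(3691, Pow(Mul(Rational(1, 2), Pow(14, -1), Add(-44, 14)), -1)), Mul(3662, Pow(Rational(-103, 16), -1))) = Add(Mul(3691, Pow(Mul(Rational(1, 2), Rational(1, 14), -30), -1)), Mul(3662, Rational(-16, 103))) = Add(Mul(3691, Pow(Rational(-15, 14), -1)), Rational(-58592, 103)) = Add(Mul(3691, Rational(-14, 15)), Rational(-58592, 103)) = Add(Rational(-51674, 15), Rational(-58592, 103)) = Rational(-6201302, 1545)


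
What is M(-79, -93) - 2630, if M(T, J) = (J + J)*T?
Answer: 12064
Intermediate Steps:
M(T, J) = 2*J*T (M(T, J) = (2*J)*T = 2*J*T)
M(-79, -93) - 2630 = 2*(-93)*(-79) - 2630 = 14694 - 2630 = 12064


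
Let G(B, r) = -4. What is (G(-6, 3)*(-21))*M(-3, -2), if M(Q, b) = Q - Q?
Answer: 0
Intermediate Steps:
M(Q, b) = 0
(G(-6, 3)*(-21))*M(-3, -2) = -4*(-21)*0 = 84*0 = 0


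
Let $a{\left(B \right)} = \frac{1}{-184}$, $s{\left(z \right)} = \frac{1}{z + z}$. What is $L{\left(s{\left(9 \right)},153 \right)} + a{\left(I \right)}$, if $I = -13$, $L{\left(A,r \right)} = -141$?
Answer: $- \frac{25945}{184} \approx -141.01$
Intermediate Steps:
$s{\left(z \right)} = \frac{1}{2 z}$
$a{\left(B \right)} = - \frac{1}{184}$
$L{\left(s{\left(9 \right)},153 \right)} + a{\left(I \right)} = -141 - \frac{1}{184} = - \frac{25945}{184}$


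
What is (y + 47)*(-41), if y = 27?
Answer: -3034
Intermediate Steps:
(y + 47)*(-41) = (27 + 47)*(-41) = 74*(-41) = -3034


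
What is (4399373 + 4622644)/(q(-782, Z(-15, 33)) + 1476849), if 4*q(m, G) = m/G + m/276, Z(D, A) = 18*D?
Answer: 9743778360/1594996937 ≈ 6.1090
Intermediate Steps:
q(m, G) = m/1104 + m/(4*G) (q(m, G) = (m/G + m/276)/4 = (m/276 + m/G)/4 = m/1104 + m/(4*G))
(4399373 + 4622644)/(q(-782, Z(-15, 33)) + 1476849) = (4399373 + 4622644)/((1/1104)*(-782)*(276 + 18*(-15))/(18*(-15)) + 1476849) = 9022017/((1/1104)*(-782)*(276 - 270)/(-270) + 1476849) = 9022017/((1/1104)*(-782)*(-1/270)*6 + 1476849) = 9022017/(17/1080 + 1476849) = 9022017/(1594996937/1080) = 9022017*(1080/1594996937) = 9743778360/1594996937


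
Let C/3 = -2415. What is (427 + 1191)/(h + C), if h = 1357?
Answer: -809/2944 ≈ -0.27480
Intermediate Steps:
C = -7245 (C = 3*(-2415) = -7245)
(427 + 1191)/(h + C) = (427 + 1191)/(1357 - 7245) = 1618/(-5888) = 1618*(-1/5888) = -809/2944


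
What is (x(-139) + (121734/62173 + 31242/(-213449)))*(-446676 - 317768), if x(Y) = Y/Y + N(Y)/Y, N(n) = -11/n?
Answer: -550985289319769445080/256404444324317 ≈ -2.1489e+6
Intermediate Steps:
x(Y) = 1 - 11/Y² (x(Y) = Y/Y + (-11/Y)/Y = 1 - 11/Y²)
(x(-139) + (121734/62173 + 31242/(-213449)))*(-446676 - 317768) = ((1 - 11/(-139)²) + (121734/62173 + 31242/(-213449)))*(-446676 - 317768) = ((1 - 11*1/19321) + (121734*(1/62173) + 31242*(-1/213449)))*(-764444) = ((1 - 11/19321) + (121734/62173 - 31242/213449))*(-764444) = (19310/19321 + 24041591700/13270764677)*(-764444) = (720766059148570/256404444324317)*(-764444) = -550985289319769445080/256404444324317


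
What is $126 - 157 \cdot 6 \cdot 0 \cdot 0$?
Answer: $126$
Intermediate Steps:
$126 - 157 \cdot 6 \cdot 0 \cdot 0 = 126 - 157 \cdot 0 \cdot 0 = 126 - 0 = 126 + 0 = 126$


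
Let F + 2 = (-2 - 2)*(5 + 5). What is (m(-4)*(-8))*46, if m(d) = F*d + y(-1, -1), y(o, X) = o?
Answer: -61456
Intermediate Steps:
F = -42 (F = -2 + (-2 - 2)*(5 + 5) = -2 - 4*10 = -2 - 40 = -42)
m(d) = -1 - 42*d (m(d) = -42*d - 1 = -1 - 42*d)
(m(-4)*(-8))*46 = ((-1 - 42*(-4))*(-8))*46 = ((-1 + 168)*(-8))*46 = (167*(-8))*46 = -1336*46 = -61456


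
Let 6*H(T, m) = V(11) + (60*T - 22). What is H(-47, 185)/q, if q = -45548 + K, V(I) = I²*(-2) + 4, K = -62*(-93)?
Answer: 770/59673 ≈ 0.012904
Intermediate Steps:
K = 5766
V(I) = 4 - 2*I² (V(I) = -2*I² + 4 = 4 - 2*I²)
H(T, m) = -130/3 + 10*T (H(T, m) = ((4 - 2*11²) + (60*T - 22))/6 = ((4 - 2*121) + (-22 + 60*T))/6 = ((4 - 242) + (-22 + 60*T))/6 = (-238 + (-22 + 60*T))/6 = (-260 + 60*T)/6 = -130/3 + 10*T)
q = -39782 (q = -45548 + 5766 = -39782)
H(-47, 185)/q = (-130/3 + 10*(-47))/(-39782) = (-130/3 - 470)*(-1/39782) = -1540/3*(-1/39782) = 770/59673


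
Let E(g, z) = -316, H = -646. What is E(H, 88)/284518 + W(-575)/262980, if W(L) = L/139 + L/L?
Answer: -1459397921/1300041695745 ≈ -0.0011226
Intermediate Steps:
W(L) = 1 + L/139 (W(L) = L*(1/139) + 1 = L/139 + 1 = 1 + L/139)
E(H, 88)/284518 + W(-575)/262980 = -316/284518 + (1 + (1/139)*(-575))/262980 = -316*1/284518 + (1 - 575/139)*(1/262980) = -158/142259 - 436/139*1/262980 = -158/142259 - 109/9138555 = -1459397921/1300041695745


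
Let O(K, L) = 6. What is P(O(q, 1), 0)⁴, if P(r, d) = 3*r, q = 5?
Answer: 104976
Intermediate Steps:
P(O(q, 1), 0)⁴ = (3*6)⁴ = 18⁴ = 104976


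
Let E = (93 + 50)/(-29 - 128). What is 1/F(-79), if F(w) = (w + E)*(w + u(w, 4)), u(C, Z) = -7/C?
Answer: 12403/78211764 ≈ 0.00015858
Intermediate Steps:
E = -143/157 (E = 143/(-157) = 143*(-1/157) = -143/157 ≈ -0.91083)
F(w) = (-143/157 + w)*(w - 7/w) (F(w) = (w - 143/157)*(w - 7/w) = (-143/157 + w)*(w - 7/w))
1/F(-79) = 1/(-7 + (-79)**2 - 143/157*(-79) + (1001/157)/(-79)) = 1/(-7 + 6241 + 11297/157 + (1001/157)*(-1/79)) = 1/(-7 + 6241 + 11297/157 - 1001/12403) = 1/(78211764/12403) = 12403/78211764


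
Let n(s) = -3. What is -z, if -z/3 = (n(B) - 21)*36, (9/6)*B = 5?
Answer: -2592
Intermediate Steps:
B = 10/3 (B = (2/3)*5 = 10/3 ≈ 3.3333)
z = 2592 (z = -3*(-3 - 21)*36 = -(-72)*36 = -3*(-864) = 2592)
-z = -1*2592 = -2592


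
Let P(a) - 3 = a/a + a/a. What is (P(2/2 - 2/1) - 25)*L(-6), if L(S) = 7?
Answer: -140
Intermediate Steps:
P(a) = 5 (P(a) = 3 + (a/a + a/a) = 3 + (1 + 1) = 3 + 2 = 5)
(P(2/2 - 2/1) - 25)*L(-6) = (5 - 25)*7 = -20*7 = -140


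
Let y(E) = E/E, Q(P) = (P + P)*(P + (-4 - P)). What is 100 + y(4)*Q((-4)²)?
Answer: -28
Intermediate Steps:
Q(P) = -8*P (Q(P) = (2*P)*(-4) = -8*P)
y(E) = 1
100 + y(4)*Q((-4)²) = 100 + 1*(-8*(-4)²) = 100 + 1*(-8*16) = 100 + 1*(-128) = 100 - 128 = -28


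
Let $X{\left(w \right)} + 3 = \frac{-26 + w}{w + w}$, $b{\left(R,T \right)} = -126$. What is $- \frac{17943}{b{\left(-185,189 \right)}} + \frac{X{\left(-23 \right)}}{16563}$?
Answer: $\frac{379742350}{2666643} \approx 142.4$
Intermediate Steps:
$X{\left(w \right)} = -3 + \frac{-26 + w}{2 w}$ ($X{\left(w \right)} = -3 + \frac{-26 + w}{w + w} = -3 + \frac{-26 + w}{2 w}$)
$- \frac{17943}{b{\left(-185,189 \right)}} + \frac{X{\left(-23 \right)}}{16563} = - \frac{17943}{-126} + \frac{- \frac{5}{2} - \frac{13}{-23}}{16563} = \left(-17943\right) \left(- \frac{1}{126}\right) + \left(- \frac{5}{2} - - \frac{13}{23}\right) \frac{1}{16563} = \frac{5981}{42} + \left(- \frac{5}{2} + \frac{13}{23}\right) \frac{1}{16563} = \frac{5981}{42} - \frac{89}{761898} = \frac{379742350}{2666643}$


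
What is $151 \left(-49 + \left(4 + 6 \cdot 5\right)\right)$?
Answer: $-2265$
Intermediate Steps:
$151 \left(-49 + \left(4 + 6 \cdot 5\right)\right) = 151 \left(-49 + \left(4 + 30\right)\right) = 151 \left(-49 + 34\right) = 151 \left(-15\right) = -2265$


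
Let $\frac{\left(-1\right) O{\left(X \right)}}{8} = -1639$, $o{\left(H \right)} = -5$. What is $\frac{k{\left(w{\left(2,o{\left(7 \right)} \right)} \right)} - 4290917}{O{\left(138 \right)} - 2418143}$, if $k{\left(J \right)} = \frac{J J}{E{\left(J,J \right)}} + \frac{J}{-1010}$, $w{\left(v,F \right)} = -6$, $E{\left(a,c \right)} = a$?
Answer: $\frac{2166916112}{1214540655} \approx 1.7841$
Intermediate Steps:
$k{\left(J \right)} = \frac{1009 J}{1010}$ ($k{\left(J \right)} = \frac{J J}{J} + \frac{J}{-1010} = \frac{J^{2}}{J} + J \left(- \frac{1}{1010}\right) = J - \frac{J}{1010} = \frac{1009 J}{1010}$)
$O{\left(X \right)} = 13112$ ($O{\left(X \right)} = \left(-8\right) \left(-1639\right) = 13112$)
$\frac{k{\left(w{\left(2,o{\left(7 \right)} \right)} \right)} - 4290917}{O{\left(138 \right)} - 2418143} = \frac{\frac{1009}{1010} \left(-6\right) - 4290917}{13112 - 2418143} = \frac{- \frac{3027}{505} - 4290917}{-2405031} = \left(- \frac{2166916112}{505}\right) \left(- \frac{1}{2405031}\right) = \frac{2166916112}{1214540655}$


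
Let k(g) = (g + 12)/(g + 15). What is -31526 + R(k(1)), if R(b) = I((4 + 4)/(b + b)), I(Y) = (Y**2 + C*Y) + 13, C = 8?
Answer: -5314945/169 ≈ -31449.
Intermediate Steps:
k(g) = (12 + g)/(15 + g)
I(Y) = 13 + Y**2 + 8*Y (I(Y) = (Y**2 + 8*Y) + 13 = 13 + Y**2 + 8*Y)
R(b) = 13 + 16/b**2 + 32/b (R(b) = 13 + ((4 + 4)/(b + b))**2 + 8*((4 + 4)/(b + b)) = 13 + (8/((2*b)))**2 + 8*(8/((2*b))) = 13 + (8*(1/(2*b)))**2 + 8*(8*(1/(2*b))) = 13 + (4/b)**2 + 8*(4/b) = 13 + 16/b**2 + 32/b)
-31526 + R(k(1)) = -31526 + (13 + 16/((12 + 1)/(15 + 1))**2 + 32/(((12 + 1)/(15 + 1)))) = -31526 + (13 + 16/(13/16)**2 + 32/((13/16))) = -31526 + (13 + 16/((1/16)*13)**2 + 32/(((1/16)*13))) = -31526 + (13 + 16/(13/16)**2 + 32/(13/16)) = -31526 + (13 + 16*(256/169) + 32*(16/13)) = -31526 + (13 + 4096/169 + 512/13) = -31526 + 12949/169 = -5314945/169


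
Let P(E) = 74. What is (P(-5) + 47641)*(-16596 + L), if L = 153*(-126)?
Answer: -1711727910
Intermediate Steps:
L = -19278
(P(-5) + 47641)*(-16596 + L) = (74 + 47641)*(-16596 - 19278) = 47715*(-35874) = -1711727910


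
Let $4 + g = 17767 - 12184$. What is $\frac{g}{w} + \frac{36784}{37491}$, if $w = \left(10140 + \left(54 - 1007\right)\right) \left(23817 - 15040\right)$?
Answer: $\frac{2966261216705}{3023060503809} \approx 0.98121$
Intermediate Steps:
$g = 5579$ ($g = -4 + \left(17767 - 12184\right) = -4 + 5583 = 5579$)
$w = 80634299$ ($w = \left(10140 + \left(54 - 1007\right)\right) 8777 = \left(10140 - 953\right) 8777 = 9187 \cdot 8777 = 80634299$)
$\frac{g}{w} + \frac{36784}{37491} = \frac{5579}{80634299} + \frac{36784}{37491} = \frac{2966261216705}{3023060503809}$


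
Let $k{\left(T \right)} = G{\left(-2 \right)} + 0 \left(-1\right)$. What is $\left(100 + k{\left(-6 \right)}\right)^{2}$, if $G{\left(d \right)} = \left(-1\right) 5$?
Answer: $9025$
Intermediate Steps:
$G{\left(d \right)} = -5$
$k{\left(T \right)} = -5$ ($k{\left(T \right)} = -5 + 0 \left(-1\right) = -5 + 0 = -5$)
$\left(100 + k{\left(-6 \right)}\right)^{2} = \left(100 - 5\right)^{2} = 95^{2} = 9025$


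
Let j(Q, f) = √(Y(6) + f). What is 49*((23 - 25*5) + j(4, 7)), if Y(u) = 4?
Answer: -4998 + 49*√11 ≈ -4835.5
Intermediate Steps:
j(Q, f) = √(4 + f)
49*((23 - 25*5) + j(4, 7)) = 49*((23 - 25*5) + √(4 + 7)) = 49*((23 - 125) + √11) = 49*(-102 + √11) = -4998 + 49*√11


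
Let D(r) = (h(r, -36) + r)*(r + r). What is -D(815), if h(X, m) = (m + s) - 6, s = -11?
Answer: -1242060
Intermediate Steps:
h(X, m) = -17 + m (h(X, m) = (m - 11) - 6 = (-11 + m) - 6 = -17 + m)
D(r) = 2*r*(-53 + r) (D(r) = ((-17 - 36) + r)*(r + r) = (-53 + r)*(2*r) = 2*r*(-53 + r))
-D(815) = -2*815*(-53 + 815) = -2*815*762 = -1*1242060 = -1242060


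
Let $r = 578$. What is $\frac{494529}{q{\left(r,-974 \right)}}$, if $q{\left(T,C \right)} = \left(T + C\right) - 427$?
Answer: $- \frac{494529}{823} \approx -600.89$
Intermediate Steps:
$q{\left(T,C \right)} = -427 + C + T$ ($q{\left(T,C \right)} = \left(C + T\right) - 427 = -427 + C + T$)
$\frac{494529}{q{\left(r,-974 \right)}} = \frac{494529}{-427 - 974 + 578} = \frac{494529}{-823} = 494529 \left(- \frac{1}{823}\right) = - \frac{494529}{823}$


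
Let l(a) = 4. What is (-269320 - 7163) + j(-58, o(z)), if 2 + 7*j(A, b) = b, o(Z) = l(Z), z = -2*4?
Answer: -1935379/7 ≈ -2.7648e+5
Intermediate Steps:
z = -8
o(Z) = 4
j(A, b) = -2/7 + b/7
(-269320 - 7163) + j(-58, o(z)) = (-269320 - 7163) + (-2/7 + (⅐)*4) = -276483 + (-2/7 + 4/7) = -276483 + 2/7 = -1935379/7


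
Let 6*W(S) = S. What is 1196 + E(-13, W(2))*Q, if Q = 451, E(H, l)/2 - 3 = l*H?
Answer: -20/3 ≈ -6.6667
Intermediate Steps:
W(S) = S/6
E(H, l) = 6 + 2*H*l (E(H, l) = 6 + 2*(l*H) = 6 + 2*(H*l) = 6 + 2*H*l)
1196 + E(-13, W(2))*Q = 1196 + (6 + 2*(-13)*((⅙)*2))*451 = 1196 + (6 + 2*(-13)*(⅓))*451 = 1196 + (6 - 26/3)*451 = 1196 - 8/3*451 = 1196 - 3608/3 = -20/3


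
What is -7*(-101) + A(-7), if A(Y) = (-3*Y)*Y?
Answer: 560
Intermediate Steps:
A(Y) = -3*Y²
-7*(-101) + A(-7) = -7*(-101) - 3*(-7)² = 707 - 3*49 = 707 - 147 = 560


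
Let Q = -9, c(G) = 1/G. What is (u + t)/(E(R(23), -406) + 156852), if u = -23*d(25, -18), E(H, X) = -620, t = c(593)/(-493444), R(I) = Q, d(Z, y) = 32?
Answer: -215362646913/45715403603744 ≈ -0.0047109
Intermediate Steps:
R(I) = -9
t = -1/292612292 (t = 1/(593*(-493444)) = (1/593)*(-1/493444) = -1/292612292 ≈ -3.4175e-9)
u = -736 (u = -23*32 = -736)
(u + t)/(E(R(23), -406) + 156852) = (-736 - 1/292612292)/(-620 + 156852) = -215362646913/292612292/156232 = -215362646913/292612292*1/156232 = -215362646913/45715403603744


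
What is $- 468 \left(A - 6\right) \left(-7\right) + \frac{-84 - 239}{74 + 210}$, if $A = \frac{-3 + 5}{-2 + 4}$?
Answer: $- \frac{4652243}{284} \approx -16381.0$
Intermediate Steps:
$A = 1$ ($A = \frac{2}{2} = 2 \cdot \frac{1}{2} = 1$)
$- 468 \left(A - 6\right) \left(-7\right) + \frac{-84 - 239}{74 + 210} = - 468 \left(1 - 6\right) \left(-7\right) + \frac{-84 - 239}{74 + 210} = - 468 \left(\left(-5\right) \left(-7\right)\right) - \frac{323}{284} = \left(-468\right) 35 - \frac{323}{284} = -16380 - \frac{323}{284} = - \frac{4652243}{284}$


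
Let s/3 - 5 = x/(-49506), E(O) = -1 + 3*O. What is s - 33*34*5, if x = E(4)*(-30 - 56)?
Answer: -46163872/8251 ≈ -5594.9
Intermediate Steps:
x = -946 (x = (-1 + 3*4)*(-30 - 56) = (-1 + 12)*(-86) = 11*(-86) = -946)
s = 124238/8251 (s = 15 + 3*(-946/(-49506)) = 15 + 3*(-946*(-1/49506)) = 15 + 3*(473/24753) = 15 + 473/8251 = 124238/8251 ≈ 15.057)
s - 33*34*5 = 124238/8251 - 33*34*5 = 124238/8251 - 1122*5 = 124238/8251 - 1*5610 = 124238/8251 - 5610 = -46163872/8251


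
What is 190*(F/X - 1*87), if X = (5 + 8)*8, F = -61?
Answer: -865355/52 ≈ -16641.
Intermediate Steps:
X = 104 (X = 13*8 = 104)
190*(F/X - 1*87) = 190*(-61/104 - 1*87) = 190*(-61*1/104 - 87) = 190*(-61/104 - 87) = 190*(-9109/104) = -865355/52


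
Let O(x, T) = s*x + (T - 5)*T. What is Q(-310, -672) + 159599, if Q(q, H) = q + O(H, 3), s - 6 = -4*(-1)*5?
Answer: 141811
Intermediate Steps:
s = 26 (s = 6 - 4*(-1)*5 = 6 + 4*5 = 6 + 20 = 26)
O(x, T) = 26*x + T*(-5 + T) (O(x, T) = 26*x + (T - 5)*T = 26*x + (-5 + T)*T = 26*x + T*(-5 + T))
Q(q, H) = -6 + q + 26*H (Q(q, H) = q + (3² - 5*3 + 26*H) = q + (9 - 15 + 26*H) = q + (-6 + 26*H) = -6 + q + 26*H)
Q(-310, -672) + 159599 = (-6 - 310 + 26*(-672)) + 159599 = (-6 - 310 - 17472) + 159599 = -17788 + 159599 = 141811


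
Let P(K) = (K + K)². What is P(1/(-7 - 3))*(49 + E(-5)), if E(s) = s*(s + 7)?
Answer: 39/25 ≈ 1.5600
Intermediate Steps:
E(s) = s*(7 + s)
P(K) = 4*K² (P(K) = (2*K)² = 4*K²)
P(1/(-7 - 3))*(49 + E(-5)) = (4*(1/(-7 - 3))²)*(49 - 5*(7 - 5)) = (4*(1/(-10))²)*(49 - 5*2) = (4*(-⅒)²)*(49 - 10) = (4*(1/100))*39 = (1/25)*39 = 39/25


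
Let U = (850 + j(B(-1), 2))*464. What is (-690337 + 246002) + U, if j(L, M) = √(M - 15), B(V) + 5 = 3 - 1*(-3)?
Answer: -49935 + 464*I*√13 ≈ -49935.0 + 1673.0*I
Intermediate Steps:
B(V) = 1 (B(V) = -5 + (3 - 1*(-3)) = -5 + (3 + 3) = -5 + 6 = 1)
j(L, M) = √(-15 + M)
U = 394400 + 464*I*√13 (U = (850 + √(-15 + 2))*464 = (850 + √(-13))*464 = (850 + I*√13)*464 = 394400 + 464*I*√13 ≈ 3.944e+5 + 1673.0*I)
(-690337 + 246002) + U = (-690337 + 246002) + (394400 + 464*I*√13) = -444335 + (394400 + 464*I*√13) = -49935 + 464*I*√13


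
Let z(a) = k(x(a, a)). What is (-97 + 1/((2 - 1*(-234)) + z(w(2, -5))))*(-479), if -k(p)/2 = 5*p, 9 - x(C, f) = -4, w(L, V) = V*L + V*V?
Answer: 4924599/106 ≈ 46459.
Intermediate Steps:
w(L, V) = V² + L*V (w(L, V) = L*V + V² = V² + L*V)
x(C, f) = 13 (x(C, f) = 9 - 1*(-4) = 9 + 4 = 13)
k(p) = -10*p
z(a) = -130 (z(a) = -10*13 = -130)
(-97 + 1/((2 - 1*(-234)) + z(w(2, -5))))*(-479) = (-97 + 1/((2 - 1*(-234)) - 130))*(-479) = (-97 + 1/((2 + 234) - 130))*(-479) = (-97 + 1/(236 - 130))*(-479) = (-97 + 1/106)*(-479) = -10281/106*(-479) = 4924599/106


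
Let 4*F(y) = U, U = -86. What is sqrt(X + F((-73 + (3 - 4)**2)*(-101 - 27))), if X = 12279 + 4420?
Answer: sqrt(66710)/2 ≈ 129.14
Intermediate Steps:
F(y) = -43/2 (F(y) = (1/4)*(-86) = -43/2)
X = 16699
sqrt(X + F((-73 + (3 - 4)**2)*(-101 - 27))) = sqrt(16699 - 43/2) = sqrt(33355/2) = sqrt(66710)/2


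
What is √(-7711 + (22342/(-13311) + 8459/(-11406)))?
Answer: I*√2195078555840294622/16869474 ≈ 87.826*I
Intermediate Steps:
√(-7711 + (22342/(-13311) + 8459/(-11406))) = √(-7711 + (22342*(-1/13311) + 8459*(-1/11406))) = √(-7711 + (-22342/13311 - 8459/11406)) = √(-7711 - 122476867/50608422) = √(-390364018909/50608422) = I*√2195078555840294622/16869474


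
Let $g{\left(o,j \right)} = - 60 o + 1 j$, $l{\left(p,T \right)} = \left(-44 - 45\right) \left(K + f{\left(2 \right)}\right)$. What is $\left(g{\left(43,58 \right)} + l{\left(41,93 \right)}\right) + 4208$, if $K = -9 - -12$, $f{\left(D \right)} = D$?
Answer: $1241$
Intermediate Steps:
$K = 3$ ($K = -9 + 12 = 3$)
$l{\left(p,T \right)} = -445$ ($l{\left(p,T \right)} = \left(-44 - 45\right) \left(3 + 2\right) = \left(-89\right) 5 = -445$)
$g{\left(o,j \right)} = j - 60 o$ ($g{\left(o,j \right)} = - 60 o + j = j - 60 o$)
$\left(g{\left(43,58 \right)} + l{\left(41,93 \right)}\right) + 4208 = \left(\left(58 - 2580\right) - 445\right) + 4208 = \left(-2522 - 445\right) + 4208 = -2967 + 4208 = 1241$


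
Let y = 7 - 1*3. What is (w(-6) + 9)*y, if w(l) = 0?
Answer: 36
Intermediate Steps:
y = 4 (y = 7 - 3 = 4)
(w(-6) + 9)*y = (0 + 9)*4 = 9*4 = 36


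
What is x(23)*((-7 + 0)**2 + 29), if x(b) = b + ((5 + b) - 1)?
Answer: 3900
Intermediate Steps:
x(b) = 4 + 2*b (x(b) = b + (4 + b) = 4 + 2*b)
x(23)*((-7 + 0)**2 + 29) = (4 + 2*23)*((-7 + 0)**2 + 29) = (4 + 46)*((-7)**2 + 29) = 50*(49 + 29) = 50*78 = 3900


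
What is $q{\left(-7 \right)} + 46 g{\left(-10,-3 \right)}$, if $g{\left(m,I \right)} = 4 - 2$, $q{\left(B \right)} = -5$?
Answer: $87$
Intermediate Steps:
$g{\left(m,I \right)} = 2$ ($g{\left(m,I \right)} = 4 - 2 = 2$)
$q{\left(-7 \right)} + 46 g{\left(-10,-3 \right)} = -5 + 46 \cdot 2 = -5 + 92 = 87$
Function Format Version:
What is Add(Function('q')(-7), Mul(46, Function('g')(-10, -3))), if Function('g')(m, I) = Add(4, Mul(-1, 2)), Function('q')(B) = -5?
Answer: 87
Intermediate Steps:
Function('g')(m, I) = 2 (Function('g')(m, I) = Add(4, -2) = 2)
Add(Function('q')(-7), Mul(46, Function('g')(-10, -3))) = Add(-5, Mul(46, 2)) = Add(-5, 92) = 87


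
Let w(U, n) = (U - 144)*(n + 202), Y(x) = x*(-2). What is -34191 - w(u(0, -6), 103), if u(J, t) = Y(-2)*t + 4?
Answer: 15829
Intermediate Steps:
Y(x) = -2*x
u(J, t) = 4 + 4*t (u(J, t) = (-2*(-2))*t + 4 = 4*t + 4 = 4 + 4*t)
w(U, n) = (-144 + U)*(202 + n)
-34191 - w(u(0, -6), 103) = -34191 - (-29088 - 144*103 + 202*(4 + 4*(-6)) + (4 + 4*(-6))*103) = -34191 - (-29088 - 14832 + 202*(4 - 24) + (4 - 24)*103) = -34191 - (-29088 - 14832 + 202*(-20) - 20*103) = -34191 - (-29088 - 14832 - 4040 - 2060) = -34191 - 1*(-50020) = -34191 + 50020 = 15829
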